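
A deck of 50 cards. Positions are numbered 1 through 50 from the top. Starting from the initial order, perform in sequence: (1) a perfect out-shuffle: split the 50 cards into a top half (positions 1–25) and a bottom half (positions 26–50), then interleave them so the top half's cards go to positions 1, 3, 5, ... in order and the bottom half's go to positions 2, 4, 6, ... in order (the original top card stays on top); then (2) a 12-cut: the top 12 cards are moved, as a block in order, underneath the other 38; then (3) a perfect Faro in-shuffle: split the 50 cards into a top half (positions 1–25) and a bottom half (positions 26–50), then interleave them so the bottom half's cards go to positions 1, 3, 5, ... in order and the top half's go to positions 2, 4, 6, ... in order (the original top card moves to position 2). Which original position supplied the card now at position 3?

Undo the operations in reverse order, starting from position 3:
  undo op 3 (in-shuffle, from bottom half): 3 ← 27
  undo op 2 (cut 12): 27 ← 39
  undo op 1 (out-shuffle, from top half): 39 ← 20
So the card at position 3 came from original position 20.

20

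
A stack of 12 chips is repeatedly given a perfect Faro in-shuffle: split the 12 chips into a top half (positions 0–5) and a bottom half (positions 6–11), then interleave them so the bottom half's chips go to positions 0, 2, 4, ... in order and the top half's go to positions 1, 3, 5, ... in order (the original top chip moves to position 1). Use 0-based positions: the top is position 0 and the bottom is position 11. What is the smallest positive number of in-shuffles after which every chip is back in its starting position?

The in-shuffle permutes the 12 positions with cycle lengths [12].
Every chip is home exactly when every cycle has completed a whole number of laps, i.e. after lcm(12) = 12 in-shuffles.

12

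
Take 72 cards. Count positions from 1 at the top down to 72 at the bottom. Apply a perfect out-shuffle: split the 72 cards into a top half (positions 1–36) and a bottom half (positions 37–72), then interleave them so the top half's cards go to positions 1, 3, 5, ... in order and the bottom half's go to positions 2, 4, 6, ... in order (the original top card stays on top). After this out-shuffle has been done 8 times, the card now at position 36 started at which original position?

53

Work backwards from position 36, undoing one out-shuffle at a time:
36 ← 54 ← 63 ← 32 ← 52 ← 62 ← 67 ← 34 ← 53
So the card now at position 36 started at position 53.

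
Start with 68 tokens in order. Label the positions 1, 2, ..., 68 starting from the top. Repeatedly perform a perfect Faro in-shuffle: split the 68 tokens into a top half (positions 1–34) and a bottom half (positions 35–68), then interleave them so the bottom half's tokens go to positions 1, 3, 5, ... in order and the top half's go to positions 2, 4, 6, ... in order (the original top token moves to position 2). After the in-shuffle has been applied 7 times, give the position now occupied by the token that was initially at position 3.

Track the token's position through each in-shuffle:
3 → 6 → 12 → 24 → 48 → 27 → 54 → 39

39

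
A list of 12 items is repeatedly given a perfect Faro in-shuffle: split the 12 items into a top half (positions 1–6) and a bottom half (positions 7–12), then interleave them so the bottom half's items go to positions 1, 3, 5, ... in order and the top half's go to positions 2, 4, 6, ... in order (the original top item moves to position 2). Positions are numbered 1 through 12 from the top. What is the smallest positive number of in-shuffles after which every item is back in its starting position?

12

The in-shuffle permutes the 12 positions with cycle lengths [12].
Every item is home exactly when every cycle has completed a whole number of laps, i.e. after lcm(12) = 12 in-shuffles.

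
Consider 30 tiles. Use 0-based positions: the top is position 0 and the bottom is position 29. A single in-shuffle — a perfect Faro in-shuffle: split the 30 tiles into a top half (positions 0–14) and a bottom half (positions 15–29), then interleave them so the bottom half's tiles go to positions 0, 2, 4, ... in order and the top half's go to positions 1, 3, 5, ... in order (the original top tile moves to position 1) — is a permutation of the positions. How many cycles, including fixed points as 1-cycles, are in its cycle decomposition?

6

Trace each unvisited position around until it returns:
(0 1 3 7 15) (2 5 11 23 16) (4 9 19 8 17) (6 13 27 24 18) (10 21 12 25 20) (14 29 28 26 22)
6 cycles in total.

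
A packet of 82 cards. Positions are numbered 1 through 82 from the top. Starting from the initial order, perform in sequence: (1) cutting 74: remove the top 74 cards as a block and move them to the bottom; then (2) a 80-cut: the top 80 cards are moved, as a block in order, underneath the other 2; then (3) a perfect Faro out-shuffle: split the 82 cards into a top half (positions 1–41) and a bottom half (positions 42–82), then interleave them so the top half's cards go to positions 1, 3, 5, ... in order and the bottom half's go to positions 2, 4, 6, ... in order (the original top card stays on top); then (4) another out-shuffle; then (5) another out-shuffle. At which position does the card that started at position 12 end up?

7

Track the card from position 12 forward through each operation:
  after op 1 (cut 74): 12 → 20
  after op 2 (cut 80): 20 → 22
  after op 3 (out-shuffle): 22 → 43
  after op 4 (out-shuffle): 43 → 4
  after op 5 (out-shuffle): 4 → 7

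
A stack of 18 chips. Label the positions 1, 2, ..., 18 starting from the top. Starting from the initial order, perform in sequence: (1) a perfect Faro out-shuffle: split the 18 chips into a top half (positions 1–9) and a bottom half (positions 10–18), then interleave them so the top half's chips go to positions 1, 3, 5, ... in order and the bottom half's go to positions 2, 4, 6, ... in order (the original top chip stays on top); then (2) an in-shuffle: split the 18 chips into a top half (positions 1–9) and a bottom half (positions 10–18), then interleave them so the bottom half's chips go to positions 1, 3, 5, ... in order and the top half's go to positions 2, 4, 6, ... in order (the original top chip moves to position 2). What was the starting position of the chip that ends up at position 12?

Undo the operations in reverse order, starting from position 12:
  undo op 2 (in-shuffle, from top half): 12 ← 6
  undo op 1 (out-shuffle, from bottom half): 6 ← 12
So the chip at position 12 came from original position 12.

12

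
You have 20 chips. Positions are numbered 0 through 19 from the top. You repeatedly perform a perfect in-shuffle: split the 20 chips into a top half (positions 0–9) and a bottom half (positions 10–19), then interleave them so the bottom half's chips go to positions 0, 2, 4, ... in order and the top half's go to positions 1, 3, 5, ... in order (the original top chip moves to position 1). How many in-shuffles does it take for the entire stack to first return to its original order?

6

The in-shuffle permutes the 20 positions with cycle lengths [2, 3, 3, 6, 6].
Every chip is home exactly when every cycle has completed a whole number of laps, i.e. after lcm(2, 3, 6) = 6 in-shuffles.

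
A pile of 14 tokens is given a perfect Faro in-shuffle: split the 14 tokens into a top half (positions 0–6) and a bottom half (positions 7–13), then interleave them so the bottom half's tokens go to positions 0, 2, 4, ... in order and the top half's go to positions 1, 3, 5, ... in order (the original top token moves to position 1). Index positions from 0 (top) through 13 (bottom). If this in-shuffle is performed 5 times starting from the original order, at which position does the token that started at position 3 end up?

Track the token's position through each in-shuffle:
3 → 7 → 0 → 1 → 3 → 7

7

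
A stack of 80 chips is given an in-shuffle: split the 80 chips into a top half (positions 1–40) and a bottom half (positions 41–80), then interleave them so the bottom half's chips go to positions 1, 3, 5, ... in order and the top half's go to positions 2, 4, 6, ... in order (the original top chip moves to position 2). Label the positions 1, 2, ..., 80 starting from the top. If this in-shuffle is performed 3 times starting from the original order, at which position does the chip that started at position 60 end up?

75

Track the chip's position through each in-shuffle:
60 → 39 → 78 → 75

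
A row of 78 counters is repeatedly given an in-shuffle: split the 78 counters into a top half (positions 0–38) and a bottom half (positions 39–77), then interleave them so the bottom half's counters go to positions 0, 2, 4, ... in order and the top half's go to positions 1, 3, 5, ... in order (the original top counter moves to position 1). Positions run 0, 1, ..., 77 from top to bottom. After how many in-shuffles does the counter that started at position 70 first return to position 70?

39

Follow position 70 under repeated in-shuffles:
70 → 62 → 46 → 14 → 29 → 59 → 40 → 2 → ... → 70 (length 39)
It first returns after 39 in-shuffles.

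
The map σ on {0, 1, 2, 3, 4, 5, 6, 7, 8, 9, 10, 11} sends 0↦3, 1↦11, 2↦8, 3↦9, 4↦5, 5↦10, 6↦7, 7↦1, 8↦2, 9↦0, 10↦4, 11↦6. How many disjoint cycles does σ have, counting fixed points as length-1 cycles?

4

Cycle decomposition: (0 3 9) (1 11 6 7) (2 8) (4 5 10).
4 cycles.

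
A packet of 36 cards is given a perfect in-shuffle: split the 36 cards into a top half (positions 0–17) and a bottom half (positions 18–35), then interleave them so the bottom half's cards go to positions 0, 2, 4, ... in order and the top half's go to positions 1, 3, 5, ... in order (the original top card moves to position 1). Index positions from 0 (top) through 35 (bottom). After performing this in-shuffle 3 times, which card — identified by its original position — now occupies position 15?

Work backwards from position 15, undoing one in-shuffle at a time:
15 ← 7 ← 3 ← 1
So the card now at position 15 started at position 1.

1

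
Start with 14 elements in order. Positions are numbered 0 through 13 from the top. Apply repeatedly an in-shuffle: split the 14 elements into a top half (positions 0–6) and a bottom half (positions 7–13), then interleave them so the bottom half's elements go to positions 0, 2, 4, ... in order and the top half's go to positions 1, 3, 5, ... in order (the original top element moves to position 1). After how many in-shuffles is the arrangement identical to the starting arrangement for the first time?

4

The in-shuffle permutes the 14 positions with cycle lengths [2, 4, 4, 4].
Every element is home exactly when every cycle has completed a whole number of laps, i.e. after lcm(2, 4) = 4 in-shuffles.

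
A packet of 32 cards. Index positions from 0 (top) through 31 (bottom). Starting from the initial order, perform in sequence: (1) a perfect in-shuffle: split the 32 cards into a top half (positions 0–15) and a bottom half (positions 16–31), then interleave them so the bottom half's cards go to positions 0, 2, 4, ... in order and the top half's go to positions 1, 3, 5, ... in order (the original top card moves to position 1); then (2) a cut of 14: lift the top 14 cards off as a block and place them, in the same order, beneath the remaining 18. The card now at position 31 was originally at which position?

Undo the operations in reverse order, starting from position 31:
  undo op 2 (cut 14): 31 ← 13
  undo op 1 (in-shuffle, from top half): 13 ← 6
So the card at position 31 came from original position 6.

6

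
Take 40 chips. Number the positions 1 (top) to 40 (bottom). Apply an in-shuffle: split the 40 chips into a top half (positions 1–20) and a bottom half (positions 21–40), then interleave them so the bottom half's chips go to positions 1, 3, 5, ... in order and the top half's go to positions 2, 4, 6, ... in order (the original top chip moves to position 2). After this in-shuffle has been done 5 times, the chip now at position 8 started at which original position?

31

Work backwards from position 8, undoing one in-shuffle at a time:
8 ← 4 ← 2 ← 1 ← 21 ← 31
So the chip now at position 8 started at position 31.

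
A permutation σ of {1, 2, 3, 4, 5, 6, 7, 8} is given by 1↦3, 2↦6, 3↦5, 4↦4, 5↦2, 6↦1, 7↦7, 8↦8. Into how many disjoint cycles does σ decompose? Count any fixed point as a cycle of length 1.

4

Cycle decomposition: (1 3 5 2 6) (4) (7) (8).
4 cycles.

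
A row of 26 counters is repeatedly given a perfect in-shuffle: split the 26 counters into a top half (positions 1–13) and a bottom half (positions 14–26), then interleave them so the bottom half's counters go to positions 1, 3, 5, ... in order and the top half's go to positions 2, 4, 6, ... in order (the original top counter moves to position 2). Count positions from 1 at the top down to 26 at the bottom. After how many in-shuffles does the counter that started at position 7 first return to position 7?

18

Follow position 7 under repeated in-shuffles:
7 → 14 → 1 → 2 → 4 → 8 → 16 → 5 → 10 → 20 → 13 → 26 → 25 → 23 → 19 → 11 → 22 → 17 → 7
It first returns after 18 in-shuffles.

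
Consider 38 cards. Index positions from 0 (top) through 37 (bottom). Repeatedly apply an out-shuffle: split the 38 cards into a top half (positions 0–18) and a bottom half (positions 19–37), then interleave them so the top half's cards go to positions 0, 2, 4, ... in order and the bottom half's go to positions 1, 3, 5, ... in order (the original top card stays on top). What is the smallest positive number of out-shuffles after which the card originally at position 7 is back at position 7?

36

Follow position 7 under repeated out-shuffles:
7 → 14 → 28 → 19 → 1 → 2 → 4 → 8 → ... → 7 (length 36)
It first returns after 36 out-shuffles.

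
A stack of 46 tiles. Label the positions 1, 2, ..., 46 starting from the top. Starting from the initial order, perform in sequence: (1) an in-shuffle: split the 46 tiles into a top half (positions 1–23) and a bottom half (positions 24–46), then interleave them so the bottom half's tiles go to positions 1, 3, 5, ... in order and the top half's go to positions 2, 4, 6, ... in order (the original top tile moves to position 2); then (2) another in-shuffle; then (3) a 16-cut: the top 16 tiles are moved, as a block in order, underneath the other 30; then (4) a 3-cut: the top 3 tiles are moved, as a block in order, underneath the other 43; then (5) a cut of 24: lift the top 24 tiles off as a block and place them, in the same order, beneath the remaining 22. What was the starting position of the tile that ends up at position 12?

Undo the operations in reverse order, starting from position 12:
  undo op 5 (cut 24): 12 ← 36
  undo op 4 (cut 3): 36 ← 39
  undo op 3 (cut 16): 39 ← 9
  undo op 2 (in-shuffle, from bottom half): 9 ← 28
  undo op 1 (in-shuffle, from top half): 28 ← 14
So the tile at position 12 came from original position 14.

14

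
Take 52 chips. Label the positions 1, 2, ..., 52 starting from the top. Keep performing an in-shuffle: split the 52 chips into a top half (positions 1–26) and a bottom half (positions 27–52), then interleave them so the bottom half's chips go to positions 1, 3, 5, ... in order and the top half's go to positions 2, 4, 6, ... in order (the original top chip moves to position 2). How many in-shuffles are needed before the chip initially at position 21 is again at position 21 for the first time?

Follow position 21 under repeated in-shuffles:
21 → 42 → 31 → 9 → 18 → 36 → 19 → 38 → ... → 21 (length 52)
It first returns after 52 in-shuffles.

52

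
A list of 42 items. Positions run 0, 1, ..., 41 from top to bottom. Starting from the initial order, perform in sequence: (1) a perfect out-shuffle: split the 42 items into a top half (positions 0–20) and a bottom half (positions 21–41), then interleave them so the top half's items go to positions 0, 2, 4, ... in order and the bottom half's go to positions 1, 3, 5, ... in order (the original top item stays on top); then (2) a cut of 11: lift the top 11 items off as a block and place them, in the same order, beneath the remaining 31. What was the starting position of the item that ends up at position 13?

Undo the operations in reverse order, starting from position 13:
  undo op 2 (cut 11): 13 ← 24
  undo op 1 (out-shuffle, from top half): 24 ← 12
So the item at position 13 came from original position 12.

12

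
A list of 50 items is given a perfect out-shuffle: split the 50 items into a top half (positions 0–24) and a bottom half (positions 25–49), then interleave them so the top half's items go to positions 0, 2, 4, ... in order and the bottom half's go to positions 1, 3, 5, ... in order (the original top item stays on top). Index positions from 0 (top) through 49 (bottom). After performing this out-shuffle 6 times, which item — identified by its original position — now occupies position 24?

Work backwards from position 24, undoing one out-shuffle at a time:
24 ← 12 ← 6 ← 3 ← 26 ← 13 ← 31
So the item now at position 24 started at position 31.

31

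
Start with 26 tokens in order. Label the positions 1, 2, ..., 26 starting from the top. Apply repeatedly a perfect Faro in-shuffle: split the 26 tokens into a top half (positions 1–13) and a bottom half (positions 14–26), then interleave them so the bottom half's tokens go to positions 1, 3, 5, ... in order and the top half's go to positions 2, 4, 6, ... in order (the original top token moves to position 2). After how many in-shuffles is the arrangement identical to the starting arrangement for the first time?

The in-shuffle permutes the 26 positions with cycle lengths [2, 6, 18].
Every token is home exactly when every cycle has completed a whole number of laps, i.e. after lcm(2, 6, 18) = 18 in-shuffles.

18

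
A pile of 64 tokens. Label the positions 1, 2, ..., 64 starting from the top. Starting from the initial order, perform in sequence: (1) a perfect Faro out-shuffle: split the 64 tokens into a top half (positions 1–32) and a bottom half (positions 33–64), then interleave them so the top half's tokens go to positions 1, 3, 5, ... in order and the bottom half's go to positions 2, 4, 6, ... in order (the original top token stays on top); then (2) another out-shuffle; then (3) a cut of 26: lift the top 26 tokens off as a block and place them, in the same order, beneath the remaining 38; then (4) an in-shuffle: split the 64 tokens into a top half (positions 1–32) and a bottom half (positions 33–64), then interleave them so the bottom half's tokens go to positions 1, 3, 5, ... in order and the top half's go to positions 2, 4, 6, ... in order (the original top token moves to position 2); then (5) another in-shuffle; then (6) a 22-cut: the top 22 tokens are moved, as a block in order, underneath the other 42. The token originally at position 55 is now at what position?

50

Track the token from position 55 forward through each operation:
  after op 1 (out-shuffle): 55 → 46
  after op 2 (out-shuffle): 46 → 28
  after op 3 (cut 26): 28 → 2
  after op 4 (in-shuffle): 2 → 4
  after op 5 (in-shuffle): 4 → 8
  after op 6 (cut 22): 8 → 50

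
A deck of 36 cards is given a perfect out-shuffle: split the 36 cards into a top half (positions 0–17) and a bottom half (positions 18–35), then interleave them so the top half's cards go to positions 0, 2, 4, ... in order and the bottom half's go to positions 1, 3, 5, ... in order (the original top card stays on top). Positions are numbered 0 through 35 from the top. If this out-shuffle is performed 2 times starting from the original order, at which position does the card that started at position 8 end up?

Track the card's position through each out-shuffle:
8 → 16 → 32

32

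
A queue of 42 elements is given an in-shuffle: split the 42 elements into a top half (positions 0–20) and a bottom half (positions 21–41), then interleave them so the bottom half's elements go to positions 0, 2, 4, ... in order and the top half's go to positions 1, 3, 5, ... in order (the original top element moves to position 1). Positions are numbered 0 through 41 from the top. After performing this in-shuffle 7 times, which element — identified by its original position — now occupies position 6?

Work backwards from position 6, undoing one in-shuffle at a time:
6 ← 24 ← 33 ← 16 ← 29 ← 14 ← 28 ← 35
So the element now at position 6 started at position 35.

35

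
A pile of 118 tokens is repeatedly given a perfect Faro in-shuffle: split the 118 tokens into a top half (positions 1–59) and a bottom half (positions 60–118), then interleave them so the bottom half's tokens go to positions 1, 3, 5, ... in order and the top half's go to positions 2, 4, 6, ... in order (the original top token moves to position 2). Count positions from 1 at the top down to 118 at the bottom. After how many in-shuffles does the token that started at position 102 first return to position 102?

Follow position 102 under repeated in-shuffles:
102 → 85 → 51 → 102
It first returns after 3 in-shuffles.

3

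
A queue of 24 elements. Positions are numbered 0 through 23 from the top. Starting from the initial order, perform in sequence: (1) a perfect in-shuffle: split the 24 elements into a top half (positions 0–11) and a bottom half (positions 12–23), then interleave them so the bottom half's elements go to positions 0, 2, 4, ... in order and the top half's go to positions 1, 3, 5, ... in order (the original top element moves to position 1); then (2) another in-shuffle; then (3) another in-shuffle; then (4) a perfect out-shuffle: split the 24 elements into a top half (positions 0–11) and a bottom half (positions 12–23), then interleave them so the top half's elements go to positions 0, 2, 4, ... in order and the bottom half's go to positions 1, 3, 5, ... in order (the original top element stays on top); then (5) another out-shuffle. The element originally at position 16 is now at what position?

17

Track the element from position 16 forward through each operation:
  after op 1 (in-shuffle): 16 → 8
  after op 2 (in-shuffle): 8 → 17
  after op 3 (in-shuffle): 17 → 10
  after op 4 (out-shuffle): 10 → 20
  after op 5 (out-shuffle): 20 → 17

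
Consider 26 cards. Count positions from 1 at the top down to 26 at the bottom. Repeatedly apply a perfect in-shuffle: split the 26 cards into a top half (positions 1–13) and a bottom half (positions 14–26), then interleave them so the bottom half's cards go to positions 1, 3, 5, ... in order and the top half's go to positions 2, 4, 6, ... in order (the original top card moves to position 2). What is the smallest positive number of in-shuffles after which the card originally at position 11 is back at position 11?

18

Follow position 11 under repeated in-shuffles:
11 → 22 → 17 → 7 → 14 → 1 → 2 → 4 → 8 → 16 → 5 → 10 → 20 → 13 → 26 → 25 → 23 → 19 → 11
It first returns after 18 in-shuffles.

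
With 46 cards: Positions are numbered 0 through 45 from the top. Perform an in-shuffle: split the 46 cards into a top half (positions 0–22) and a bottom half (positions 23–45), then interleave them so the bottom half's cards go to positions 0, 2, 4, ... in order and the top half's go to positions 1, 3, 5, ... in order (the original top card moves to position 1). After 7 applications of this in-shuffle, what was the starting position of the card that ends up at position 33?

0

Work backwards from position 33, undoing one in-shuffle at a time:
33 ← 16 ← 31 ← 15 ← 7 ← 3 ← 1 ← 0
So the card now at position 33 started at position 0.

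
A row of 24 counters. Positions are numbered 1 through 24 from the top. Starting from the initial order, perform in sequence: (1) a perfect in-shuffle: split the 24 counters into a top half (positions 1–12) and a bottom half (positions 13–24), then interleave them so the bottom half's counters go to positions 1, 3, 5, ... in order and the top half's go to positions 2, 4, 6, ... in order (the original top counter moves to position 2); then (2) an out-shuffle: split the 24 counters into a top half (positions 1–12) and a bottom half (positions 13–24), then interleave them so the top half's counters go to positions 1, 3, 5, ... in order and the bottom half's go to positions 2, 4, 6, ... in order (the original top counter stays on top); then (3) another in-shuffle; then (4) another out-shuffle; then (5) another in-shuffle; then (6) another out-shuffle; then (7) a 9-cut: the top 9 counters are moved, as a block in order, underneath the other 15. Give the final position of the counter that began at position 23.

Track the counter from position 23 forward through each operation:
  after op 1 (in-shuffle): 23 → 21
  after op 2 (out-shuffle): 21 → 18
  after op 3 (in-shuffle): 18 → 11
  after op 4 (out-shuffle): 11 → 21
  after op 5 (in-shuffle): 21 → 17
  after op 6 (out-shuffle): 17 → 10
  after op 7 (cut 9): 10 → 1

1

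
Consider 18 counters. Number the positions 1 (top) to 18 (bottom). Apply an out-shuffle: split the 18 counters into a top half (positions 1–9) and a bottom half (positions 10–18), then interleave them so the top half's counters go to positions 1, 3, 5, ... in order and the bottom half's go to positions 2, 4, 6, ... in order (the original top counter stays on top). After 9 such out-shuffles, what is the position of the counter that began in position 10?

2

Track the counter's position through each out-shuffle:
10 → 2 → 3 → 5 → 9 → 17 → 16 → 14 → 10 → 2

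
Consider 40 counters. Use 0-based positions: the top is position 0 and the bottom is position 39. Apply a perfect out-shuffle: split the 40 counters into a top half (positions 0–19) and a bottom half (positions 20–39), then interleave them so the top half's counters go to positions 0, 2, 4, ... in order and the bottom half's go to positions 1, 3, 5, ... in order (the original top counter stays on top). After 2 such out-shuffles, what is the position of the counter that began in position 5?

Track the counter's position through each out-shuffle:
5 → 10 → 20

20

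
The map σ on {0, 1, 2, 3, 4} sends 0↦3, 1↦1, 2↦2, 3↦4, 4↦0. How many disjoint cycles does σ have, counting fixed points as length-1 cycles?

3

Cycle decomposition: (0 3 4) (1) (2).
3 cycles.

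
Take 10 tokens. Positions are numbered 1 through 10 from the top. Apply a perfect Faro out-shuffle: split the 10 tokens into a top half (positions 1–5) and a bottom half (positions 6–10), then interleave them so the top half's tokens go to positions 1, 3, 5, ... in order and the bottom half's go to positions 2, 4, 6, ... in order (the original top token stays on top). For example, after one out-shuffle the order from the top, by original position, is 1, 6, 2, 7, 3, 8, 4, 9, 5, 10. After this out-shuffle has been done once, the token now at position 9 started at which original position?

Work backwards from position 9, undoing one out-shuffle at a time:
9 ← 5
So the token now at position 9 started at position 5.

5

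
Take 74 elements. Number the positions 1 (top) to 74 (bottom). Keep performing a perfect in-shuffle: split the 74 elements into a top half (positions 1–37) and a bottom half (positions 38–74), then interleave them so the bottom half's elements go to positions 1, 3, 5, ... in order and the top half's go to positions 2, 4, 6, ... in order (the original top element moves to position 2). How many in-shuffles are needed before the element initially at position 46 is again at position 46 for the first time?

20

Follow position 46 under repeated in-shuffles:
46 → 17 → 34 → 68 → 61 → 47 → 19 → 38 → 1 → 2 → 4 → 8 → 16 → 32 → 64 → 53 → 31 → 62 → 49 → 23 → 46
It first returns after 20 in-shuffles.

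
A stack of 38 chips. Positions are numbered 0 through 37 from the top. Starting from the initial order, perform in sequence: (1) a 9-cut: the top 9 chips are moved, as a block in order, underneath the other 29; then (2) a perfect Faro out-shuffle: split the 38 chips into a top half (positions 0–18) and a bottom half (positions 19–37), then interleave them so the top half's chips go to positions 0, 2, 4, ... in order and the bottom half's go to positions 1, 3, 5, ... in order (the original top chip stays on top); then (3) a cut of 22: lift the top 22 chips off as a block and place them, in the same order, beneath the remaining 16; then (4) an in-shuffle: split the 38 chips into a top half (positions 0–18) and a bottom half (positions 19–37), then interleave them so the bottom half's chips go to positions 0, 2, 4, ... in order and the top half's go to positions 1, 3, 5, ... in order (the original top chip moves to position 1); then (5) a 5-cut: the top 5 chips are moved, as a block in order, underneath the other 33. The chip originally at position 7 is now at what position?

22

Track the chip from position 7 forward through each operation:
  after op 1 (cut 9): 7 → 36
  after op 2 (out-shuffle): 36 → 35
  after op 3 (cut 22): 35 → 13
  after op 4 (in-shuffle): 13 → 27
  after op 5 (cut 5): 27 → 22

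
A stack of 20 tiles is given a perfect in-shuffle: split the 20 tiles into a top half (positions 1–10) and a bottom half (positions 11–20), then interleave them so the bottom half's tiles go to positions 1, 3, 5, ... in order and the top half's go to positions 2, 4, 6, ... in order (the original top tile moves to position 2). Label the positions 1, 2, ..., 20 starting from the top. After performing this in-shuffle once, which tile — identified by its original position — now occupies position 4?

2

Work backwards from position 4, undoing one in-shuffle at a time:
4 ← 2
So the tile now at position 4 started at position 2.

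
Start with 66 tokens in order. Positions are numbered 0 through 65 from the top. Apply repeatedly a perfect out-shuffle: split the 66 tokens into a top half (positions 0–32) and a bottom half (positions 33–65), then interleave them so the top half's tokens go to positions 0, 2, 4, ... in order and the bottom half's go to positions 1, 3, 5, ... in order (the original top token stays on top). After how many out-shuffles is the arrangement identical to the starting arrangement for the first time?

12

The out-shuffle permutes the 66 positions with cycle lengths [1, 1, 4, 12, 12, 12, 12, 12].
Every token is home exactly when every cycle has completed a whole number of laps, i.e. after lcm(1, 4, 12) = 12 out-shuffles.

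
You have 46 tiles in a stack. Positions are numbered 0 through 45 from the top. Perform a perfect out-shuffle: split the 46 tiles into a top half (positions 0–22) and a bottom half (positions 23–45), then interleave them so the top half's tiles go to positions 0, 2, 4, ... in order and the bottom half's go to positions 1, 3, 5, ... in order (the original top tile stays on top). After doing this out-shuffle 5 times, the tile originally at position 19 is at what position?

23

Track the tile's position through each out-shuffle:
19 → 38 → 31 → 17 → 34 → 23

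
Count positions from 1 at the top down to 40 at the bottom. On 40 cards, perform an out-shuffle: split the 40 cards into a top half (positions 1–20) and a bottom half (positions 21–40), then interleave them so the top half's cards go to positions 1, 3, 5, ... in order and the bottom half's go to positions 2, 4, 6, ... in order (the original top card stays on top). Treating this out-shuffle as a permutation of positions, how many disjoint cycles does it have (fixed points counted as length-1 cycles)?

Trace each unvisited position around until it returns:
(1) (2 3 5 9 17 33 ... len 12) (4 7 13 25 10 19 ... len 12) (8 15 29 18 35 30 ... len 12) (14 27) (40)
6 cycles in total.

6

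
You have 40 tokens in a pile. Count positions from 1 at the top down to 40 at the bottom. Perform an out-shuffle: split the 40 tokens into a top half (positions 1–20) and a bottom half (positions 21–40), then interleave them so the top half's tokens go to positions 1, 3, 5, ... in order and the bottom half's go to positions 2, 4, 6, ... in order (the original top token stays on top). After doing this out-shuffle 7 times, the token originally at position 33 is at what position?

2

Track the token's position through each out-shuffle:
33 → 26 → 12 → 23 → 6 → 11 → 21 → 2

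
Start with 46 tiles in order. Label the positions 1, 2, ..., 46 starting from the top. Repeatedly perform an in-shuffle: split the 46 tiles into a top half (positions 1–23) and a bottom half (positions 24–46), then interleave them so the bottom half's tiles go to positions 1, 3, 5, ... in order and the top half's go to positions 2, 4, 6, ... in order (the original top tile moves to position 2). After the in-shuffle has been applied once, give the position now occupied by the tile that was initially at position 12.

24

Track the tile's position through each in-shuffle:
12 → 24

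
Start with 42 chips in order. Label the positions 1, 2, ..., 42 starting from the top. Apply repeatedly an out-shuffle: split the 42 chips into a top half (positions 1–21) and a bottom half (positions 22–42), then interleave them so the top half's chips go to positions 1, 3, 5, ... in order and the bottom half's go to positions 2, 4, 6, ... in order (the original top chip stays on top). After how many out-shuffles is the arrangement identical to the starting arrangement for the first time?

The out-shuffle permutes the 42 positions with cycle lengths [1, 1, 20, 20].
Every chip is home exactly when every cycle has completed a whole number of laps, i.e. after lcm(1, 20) = 20 out-shuffles.

20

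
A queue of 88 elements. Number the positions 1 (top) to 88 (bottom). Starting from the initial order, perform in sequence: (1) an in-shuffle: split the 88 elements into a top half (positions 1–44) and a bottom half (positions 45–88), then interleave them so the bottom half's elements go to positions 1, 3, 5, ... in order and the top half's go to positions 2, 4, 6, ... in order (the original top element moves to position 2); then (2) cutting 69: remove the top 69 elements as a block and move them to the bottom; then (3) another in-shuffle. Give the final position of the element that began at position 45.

Track the element from position 45 forward through each operation:
  after op 1 (in-shuffle): 45 → 1
  after op 2 (cut 69): 1 → 20
  after op 3 (in-shuffle): 20 → 40

40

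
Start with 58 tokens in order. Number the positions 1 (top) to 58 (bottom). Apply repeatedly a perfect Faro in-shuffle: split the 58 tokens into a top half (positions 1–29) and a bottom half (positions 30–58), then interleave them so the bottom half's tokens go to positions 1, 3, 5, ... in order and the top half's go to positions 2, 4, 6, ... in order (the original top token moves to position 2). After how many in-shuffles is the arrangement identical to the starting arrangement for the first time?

58

The in-shuffle permutes the 58 positions with cycle lengths [58].
Every token is home exactly when every cycle has completed a whole number of laps, i.e. after lcm(58) = 58 in-shuffles.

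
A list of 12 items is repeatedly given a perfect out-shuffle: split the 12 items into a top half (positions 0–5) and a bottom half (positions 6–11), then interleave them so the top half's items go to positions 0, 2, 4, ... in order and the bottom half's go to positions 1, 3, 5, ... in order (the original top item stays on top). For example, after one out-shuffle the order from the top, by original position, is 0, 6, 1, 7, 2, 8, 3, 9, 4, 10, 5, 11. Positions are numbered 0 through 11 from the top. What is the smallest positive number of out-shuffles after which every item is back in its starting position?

10

The out-shuffle permutes the 12 positions with cycle lengths [1, 1, 10].
Every item is home exactly when every cycle has completed a whole number of laps, i.e. after lcm(1, 10) = 10 out-shuffles.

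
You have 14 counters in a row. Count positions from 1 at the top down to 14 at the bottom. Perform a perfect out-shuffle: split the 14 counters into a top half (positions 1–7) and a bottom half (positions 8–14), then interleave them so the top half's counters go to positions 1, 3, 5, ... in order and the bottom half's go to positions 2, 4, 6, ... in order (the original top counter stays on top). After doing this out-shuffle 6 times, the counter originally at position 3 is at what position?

Track the counter's position through each out-shuffle:
3 → 5 → 9 → 4 → 7 → 13 → 12

12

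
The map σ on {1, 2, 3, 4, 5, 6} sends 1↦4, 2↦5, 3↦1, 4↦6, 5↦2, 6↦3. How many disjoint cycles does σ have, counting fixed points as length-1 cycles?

2

Cycle decomposition: (1 4 6 3) (2 5).
2 cycles.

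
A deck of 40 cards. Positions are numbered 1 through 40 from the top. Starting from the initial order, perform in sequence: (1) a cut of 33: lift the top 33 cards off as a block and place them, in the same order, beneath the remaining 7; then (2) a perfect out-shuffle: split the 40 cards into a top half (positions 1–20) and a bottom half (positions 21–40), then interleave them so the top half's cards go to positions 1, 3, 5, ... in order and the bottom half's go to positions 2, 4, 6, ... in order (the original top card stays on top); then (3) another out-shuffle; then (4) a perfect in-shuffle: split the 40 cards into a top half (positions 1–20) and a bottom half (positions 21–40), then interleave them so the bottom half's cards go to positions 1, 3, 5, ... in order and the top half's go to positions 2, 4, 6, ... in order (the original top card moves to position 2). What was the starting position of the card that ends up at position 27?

12

Undo the operations in reverse order, starting from position 27:
  undo op 4 (in-shuffle, from bottom half): 27 ← 34
  undo op 3 (out-shuffle, from bottom half): 34 ← 37
  undo op 2 (out-shuffle, from top half): 37 ← 19
  undo op 1 (cut 33): 19 ← 12
So the card at position 27 came from original position 12.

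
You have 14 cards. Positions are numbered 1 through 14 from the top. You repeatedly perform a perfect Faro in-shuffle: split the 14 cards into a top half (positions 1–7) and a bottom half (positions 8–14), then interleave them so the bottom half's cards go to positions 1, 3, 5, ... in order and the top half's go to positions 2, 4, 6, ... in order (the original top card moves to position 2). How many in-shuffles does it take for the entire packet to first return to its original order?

4

The in-shuffle permutes the 14 positions with cycle lengths [2, 4, 4, 4].
Every card is home exactly when every cycle has completed a whole number of laps, i.e. after lcm(2, 4) = 4 in-shuffles.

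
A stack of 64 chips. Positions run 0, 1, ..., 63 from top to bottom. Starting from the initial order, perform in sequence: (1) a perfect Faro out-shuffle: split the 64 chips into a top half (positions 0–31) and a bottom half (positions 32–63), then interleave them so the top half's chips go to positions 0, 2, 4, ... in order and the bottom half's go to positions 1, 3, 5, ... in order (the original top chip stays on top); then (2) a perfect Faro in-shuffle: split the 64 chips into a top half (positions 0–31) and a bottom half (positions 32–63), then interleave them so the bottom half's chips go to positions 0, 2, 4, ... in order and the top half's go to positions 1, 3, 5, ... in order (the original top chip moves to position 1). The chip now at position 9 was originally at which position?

2

Undo the operations in reverse order, starting from position 9:
  undo op 2 (in-shuffle, from top half): 9 ← 4
  undo op 1 (out-shuffle, from top half): 4 ← 2
So the chip at position 9 came from original position 2.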